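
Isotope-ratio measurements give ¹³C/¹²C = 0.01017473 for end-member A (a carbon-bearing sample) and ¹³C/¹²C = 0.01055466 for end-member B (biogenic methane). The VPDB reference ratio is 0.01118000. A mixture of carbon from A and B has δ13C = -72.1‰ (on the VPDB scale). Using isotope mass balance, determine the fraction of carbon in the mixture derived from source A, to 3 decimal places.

δ_A = (0.01017473/0.01118000 − 1)×1000 = (0.910083 − 1)×1000 = -89.917‰
δ_B = (0.01055466/0.01118000 − 1)×1000 = (0.944066 − 1)×1000 = -55.934‰
f_A = (δ_mix − δ_B)/(δ_A − δ_B) = (-72.1 − (-55.934))/(-89.917 − (-55.934))
f_A = -16.166 / -33.983 = 0.4757

0.476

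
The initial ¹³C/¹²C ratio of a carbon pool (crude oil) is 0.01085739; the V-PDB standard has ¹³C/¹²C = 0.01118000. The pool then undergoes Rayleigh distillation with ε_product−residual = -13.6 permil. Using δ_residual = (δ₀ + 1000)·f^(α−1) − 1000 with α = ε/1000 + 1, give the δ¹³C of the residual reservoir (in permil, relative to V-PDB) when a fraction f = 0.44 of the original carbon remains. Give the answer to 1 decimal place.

-18.0 permil

δ₀ = (0.01085739/0.01118000 − 1)×1000 = (0.971144 − 1)×1000 = -28.856 permil
α − 1 = ε/1000 = -0.0136
f^(α−1) = 0.44^(-0.0136) = 1.011228
δ_res = (-28.856 + 1000) × 1.011228 − 1000 = 982.048 − 1000 = -17.95 permil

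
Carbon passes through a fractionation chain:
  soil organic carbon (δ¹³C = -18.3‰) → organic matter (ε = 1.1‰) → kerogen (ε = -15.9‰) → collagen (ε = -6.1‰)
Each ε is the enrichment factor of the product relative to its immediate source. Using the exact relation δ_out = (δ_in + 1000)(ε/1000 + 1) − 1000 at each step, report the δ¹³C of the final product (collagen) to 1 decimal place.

-38.7‰

step 1: δ = (-18.30 + 1000)·(1.1/1000 + 1) − 1000 = -17.22‰
step 2: δ = (-17.22 + 1000)·(-15.9/1000 + 1) − 1000 = -32.85‰
step 3: δ = (-32.85 + 1000)·(-6.1/1000 + 1) − 1000 = -38.75‰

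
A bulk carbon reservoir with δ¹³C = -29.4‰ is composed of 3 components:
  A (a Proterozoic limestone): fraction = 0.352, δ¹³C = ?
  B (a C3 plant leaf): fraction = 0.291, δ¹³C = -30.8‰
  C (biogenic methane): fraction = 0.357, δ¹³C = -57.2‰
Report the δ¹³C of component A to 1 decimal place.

Isotope mass balance: δ_bulk = Σ fᵢ·δᵢ.
-29.4 = 0.352×δ_A + 0.291×(-30.8) + 0.357×(-57.2)
0.352·δ_A = -29.4 − (-29.383) = -0.017
δ_A = -0.017 / 0.352 = -0.05‰

0.0‰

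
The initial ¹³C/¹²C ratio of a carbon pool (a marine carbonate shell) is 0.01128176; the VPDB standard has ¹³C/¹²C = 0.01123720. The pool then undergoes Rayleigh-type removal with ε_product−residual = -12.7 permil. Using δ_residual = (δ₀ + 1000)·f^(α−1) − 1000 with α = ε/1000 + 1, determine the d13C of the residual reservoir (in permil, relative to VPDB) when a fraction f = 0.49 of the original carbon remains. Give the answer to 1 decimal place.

δ₀ = (0.01128176/0.01123720 − 1)×1000 = (1.003965 − 1)×1000 = 3.965 permil
α − 1 = ε/1000 = -0.0127
f^(α−1) = 0.49^(-0.0127) = 1.009101
δ_res = (3.965 + 1000) × 1.009101 − 1000 = 1013.102 − 1000 = 13.10 permil

13.1 permil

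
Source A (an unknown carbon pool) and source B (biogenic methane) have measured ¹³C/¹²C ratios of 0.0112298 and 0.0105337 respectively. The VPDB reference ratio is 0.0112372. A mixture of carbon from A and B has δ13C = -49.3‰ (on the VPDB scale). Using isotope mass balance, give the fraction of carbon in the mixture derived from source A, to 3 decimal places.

0.215

δ_A = (0.0112298/0.0112372 − 1)×1000 = (0.999341 − 1)×1000 = -0.659‰
δ_B = (0.0105337/0.0112372 − 1)×1000 = (0.937395 − 1)×1000 = -62.605‰
f_A = (δ_mix − δ_B)/(δ_A − δ_B) = (-49.3 − (-62.605))/(-0.659 − (-62.605))
f_A = 13.305 / 61.946 = 0.2148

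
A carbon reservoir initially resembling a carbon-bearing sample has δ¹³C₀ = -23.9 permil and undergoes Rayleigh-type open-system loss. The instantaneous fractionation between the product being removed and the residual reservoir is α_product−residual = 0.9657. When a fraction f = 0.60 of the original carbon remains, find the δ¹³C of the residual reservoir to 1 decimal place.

Rayleigh residual: δ_res = (δ₀ + 1000)·f^(α−1) − 1000
α − 1 = -0.03430
f^(α−1) = 0.60^(-0.03430) = 1.017676
δ_res = (-23.9 + 1000) × 1.017676 − 1000 = 993.353 − 1000 = -6.65 permil

-6.6 permil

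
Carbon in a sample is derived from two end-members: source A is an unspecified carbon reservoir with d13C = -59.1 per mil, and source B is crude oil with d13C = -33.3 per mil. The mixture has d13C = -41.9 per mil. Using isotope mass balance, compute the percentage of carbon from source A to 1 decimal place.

33.3%

δ_mix = f_A·δ_A + (1 − f_A)·δ_B  ⇒  f_A = (δ_mix − δ_B)/(δ_A − δ_B)
f_A = (-41.9 − (-33.3)) / (-59.1 − (-33.3))
f_A = -8.6 / -25.8 = 0.3333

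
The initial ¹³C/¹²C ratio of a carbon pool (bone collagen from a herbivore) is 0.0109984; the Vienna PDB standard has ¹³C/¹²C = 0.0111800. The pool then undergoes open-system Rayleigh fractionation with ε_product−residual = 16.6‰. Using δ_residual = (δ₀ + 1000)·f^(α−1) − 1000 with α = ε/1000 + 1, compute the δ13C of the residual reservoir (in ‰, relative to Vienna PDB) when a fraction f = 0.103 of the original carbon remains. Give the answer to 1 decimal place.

δ₀ = (0.0109984/0.0111800 − 1)×1000 = (0.983757 − 1)×1000 = -16.243‰
α − 1 = ε/1000 = 0.0166
f^(α−1) = 0.103^(0.0166) = 0.962971
δ_res = (-16.243 + 1000) × 0.962971 − 1000 = 947.329 − 1000 = -52.67‰

-52.7‰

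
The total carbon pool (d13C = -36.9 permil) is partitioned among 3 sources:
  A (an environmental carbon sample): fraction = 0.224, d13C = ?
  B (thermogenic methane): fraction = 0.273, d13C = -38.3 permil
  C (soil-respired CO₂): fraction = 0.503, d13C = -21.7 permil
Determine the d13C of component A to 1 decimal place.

Isotope mass balance: δ_bulk = Σ fᵢ·δᵢ.
-36.9 = 0.224×δ_A + 0.273×(-38.3) + 0.503×(-21.7)
0.224·δ_A = -36.9 − (-21.371) = -15.529
δ_A = -15.529 / 0.224 = -69.33 permil

-69.3 permil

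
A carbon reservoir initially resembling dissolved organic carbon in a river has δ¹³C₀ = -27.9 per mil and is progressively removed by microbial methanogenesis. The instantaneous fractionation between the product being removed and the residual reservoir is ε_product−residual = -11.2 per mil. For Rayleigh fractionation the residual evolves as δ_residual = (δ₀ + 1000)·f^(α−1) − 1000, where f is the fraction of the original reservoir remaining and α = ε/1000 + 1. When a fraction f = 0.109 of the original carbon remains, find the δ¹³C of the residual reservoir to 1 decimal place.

Rayleigh residual: δ_res = (δ₀ + 1000)·f^(α−1) − 1000
α = ε/1000 + 1 = 0.98880, so α − 1 = -0.01120
f^(α−1) = 0.109^(-0.01120) = 1.025134
δ_res = (-27.9 + 1000) × 1.025134 − 1000 = 996.533 − 1000 = -3.47 per mil

-3.5 per mil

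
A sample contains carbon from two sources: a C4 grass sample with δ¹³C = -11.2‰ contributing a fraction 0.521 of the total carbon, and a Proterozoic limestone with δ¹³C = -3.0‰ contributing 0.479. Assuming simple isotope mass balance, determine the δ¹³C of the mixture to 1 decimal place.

-7.3‰

δ_mix = f_A·δ_A + f_B·δ_B
δ_mix = 0.521 × (-11.2) + 0.479 × (-3.0)
δ_mix = -5.84 + -1.44 = -7.27‰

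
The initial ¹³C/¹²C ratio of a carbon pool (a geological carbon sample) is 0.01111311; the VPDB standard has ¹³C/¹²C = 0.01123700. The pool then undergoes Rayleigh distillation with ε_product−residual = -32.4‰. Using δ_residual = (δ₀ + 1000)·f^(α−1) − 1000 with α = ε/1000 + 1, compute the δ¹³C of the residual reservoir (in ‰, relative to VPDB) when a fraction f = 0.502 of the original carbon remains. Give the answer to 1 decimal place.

δ₀ = (0.01111311/0.01123700 − 1)×1000 = (0.988975 − 1)×1000 = -11.025‰
α − 1 = ε/1000 = -0.0324
f^(α−1) = 0.502^(-0.0324) = 1.022580
δ_res = (-11.025 + 1000) × 1.022580 − 1000 = 1011.306 − 1000 = 11.31‰

11.3‰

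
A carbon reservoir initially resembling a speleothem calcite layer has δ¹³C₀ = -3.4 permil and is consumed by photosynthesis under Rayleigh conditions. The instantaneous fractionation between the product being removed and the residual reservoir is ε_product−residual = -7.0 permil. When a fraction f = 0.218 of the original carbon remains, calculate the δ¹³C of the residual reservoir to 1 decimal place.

7.3 permil

Rayleigh residual: δ_res = (δ₀ + 1000)·f^(α−1) − 1000
α = ε/1000 + 1 = 0.99300, so α − 1 = -0.00700
f^(α−1) = 0.218^(-0.00700) = 1.010720
δ_res = (-3.4 + 1000) × 1.010720 − 1000 = 1007.283 − 1000 = 7.28 permil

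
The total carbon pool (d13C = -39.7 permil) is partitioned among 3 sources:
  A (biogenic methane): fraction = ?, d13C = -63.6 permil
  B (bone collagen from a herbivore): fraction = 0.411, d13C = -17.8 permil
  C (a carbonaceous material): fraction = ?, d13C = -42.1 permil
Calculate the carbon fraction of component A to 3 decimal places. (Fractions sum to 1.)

Let f_A and f_C be the unknown fractions; fractions sum to 1 so f_A + f_C = 0.589.
Mass balance: Σ fᵢ·δᵢ = δ_bulk ⇒ f_A·(-63.6) + f_C·(-42.1) = -39.7 − (-7.316) = -32.384
Substitute f_C = 0.589 − f_A:
f_A·(-63.6 − -42.1) = -32.384 − 0.589×(-42.1) = -7.587
f_A = -7.587 / -21.5 = 0.3529

0.353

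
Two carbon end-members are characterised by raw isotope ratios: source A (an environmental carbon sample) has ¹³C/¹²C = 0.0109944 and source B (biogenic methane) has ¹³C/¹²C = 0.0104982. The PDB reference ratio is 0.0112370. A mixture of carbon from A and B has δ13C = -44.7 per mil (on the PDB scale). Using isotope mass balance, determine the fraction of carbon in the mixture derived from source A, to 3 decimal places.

0.477

δ_A = (0.0109944/0.0112370 − 1)×1000 = (0.978411 − 1)×1000 = -21.589 per mil
δ_B = (0.0104982/0.0112370 − 1)×1000 = (0.934253 − 1)×1000 = -65.747 per mil
f_A = (δ_mix − δ_B)/(δ_A − δ_B) = (-44.7 − (-65.747))/(-21.589 − (-65.747))
f_A = 21.047 / 44.158 = 0.4766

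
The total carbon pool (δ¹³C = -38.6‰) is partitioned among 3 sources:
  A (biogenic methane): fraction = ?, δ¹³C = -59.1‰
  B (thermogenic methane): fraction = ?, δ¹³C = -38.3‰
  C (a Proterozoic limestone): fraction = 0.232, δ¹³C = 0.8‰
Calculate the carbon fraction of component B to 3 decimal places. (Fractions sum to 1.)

Let f_B and f_A be the unknown fractions; fractions sum to 1 so f_B + f_A = 0.768.
Mass balance: Σ fᵢ·δᵢ = δ_bulk ⇒ f_B·(-38.3) + f_A·(-59.1) = -38.6 − (0.186) = -38.786
Substitute f_A = 0.768 − f_B:
f_B·(-38.3 − -59.1) = -38.786 − 0.768×(-59.1) = 6.603
f_B = 6.603 / 20.8 = 0.3175

0.317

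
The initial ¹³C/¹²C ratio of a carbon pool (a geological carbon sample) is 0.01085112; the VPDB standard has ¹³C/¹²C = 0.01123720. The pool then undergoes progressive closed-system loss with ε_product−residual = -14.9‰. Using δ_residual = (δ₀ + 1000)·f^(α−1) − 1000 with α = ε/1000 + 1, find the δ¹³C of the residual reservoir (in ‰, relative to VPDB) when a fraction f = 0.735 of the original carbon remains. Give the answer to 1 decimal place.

-29.9‰

δ₀ = (0.01085112/0.01123720 − 1)×1000 = (0.965643 − 1)×1000 = -34.357‰
α − 1 = ε/1000 = -0.0149
f^(α−1) = 0.735^(-0.0149) = 1.004598
δ_res = (-34.357 + 1000) × 1.004598 − 1000 = 970.083 − 1000 = -29.92‰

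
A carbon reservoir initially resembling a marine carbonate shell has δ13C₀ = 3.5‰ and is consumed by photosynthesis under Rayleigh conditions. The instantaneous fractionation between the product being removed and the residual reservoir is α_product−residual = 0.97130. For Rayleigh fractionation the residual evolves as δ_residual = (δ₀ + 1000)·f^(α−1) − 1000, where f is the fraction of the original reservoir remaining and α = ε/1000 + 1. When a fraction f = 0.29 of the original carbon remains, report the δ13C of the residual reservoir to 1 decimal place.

Rayleigh residual: δ_res = (δ₀ + 1000)·f^(α−1) − 1000
α − 1 = -0.02870
f^(α−1) = 0.29^(-0.02870) = 1.036166
δ_res = (3.5 + 1000) × 1.036166 − 1000 = 1039.792 − 1000 = 39.79‰

39.8‰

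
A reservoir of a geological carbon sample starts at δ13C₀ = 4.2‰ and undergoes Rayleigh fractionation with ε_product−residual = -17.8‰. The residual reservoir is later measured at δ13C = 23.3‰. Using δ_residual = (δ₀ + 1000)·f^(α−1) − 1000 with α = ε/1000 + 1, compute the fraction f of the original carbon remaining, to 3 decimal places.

0.347

α − 1 = ε/1000 = -0.0178
(δ_res + 1000)/(δ₀ + 1000) = (23.3 + 1000)/(4.2 + 1000) = 1023.3/1004.2 = 1.019020
f = 1.019020^(1/-0.0178) = exp(ln(1.019020)/-0.0178) = exp(0.01884/-0.0178)
f = exp(-1.0585) = 0.3470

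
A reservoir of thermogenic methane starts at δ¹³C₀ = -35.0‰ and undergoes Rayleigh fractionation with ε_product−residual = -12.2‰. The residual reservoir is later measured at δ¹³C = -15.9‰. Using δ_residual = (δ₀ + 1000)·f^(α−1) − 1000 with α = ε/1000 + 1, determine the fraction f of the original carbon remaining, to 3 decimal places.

α − 1 = ε/1000 = -0.0122
(δ_res + 1000)/(δ₀ + 1000) = (-15.9 + 1000)/(-35.0 + 1000) = 984.1/965.0 = 1.019793
f = 1.019793^(1/-0.0122) = exp(ln(1.019793)/-0.0122) = exp(0.01960/-0.0122)
f = exp(-1.6065) = 0.2006

0.201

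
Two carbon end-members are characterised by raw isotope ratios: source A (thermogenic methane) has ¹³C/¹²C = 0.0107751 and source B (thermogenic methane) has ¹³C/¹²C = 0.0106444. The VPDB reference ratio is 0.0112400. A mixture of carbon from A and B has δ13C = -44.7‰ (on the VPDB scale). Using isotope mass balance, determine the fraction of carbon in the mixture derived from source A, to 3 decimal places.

0.713

δ_A = (0.0107751/0.0112400 − 1)×1000 = (0.958639 − 1)×1000 = -41.361‰
δ_B = (0.0106444/0.0112400 − 1)×1000 = (0.947011 − 1)×1000 = -52.989‰
f_A = (δ_mix − δ_B)/(δ_A − δ_B) = (-44.7 − (-52.989))/(-41.361 − (-52.989))
f_A = 8.289 / 11.628 = 0.7129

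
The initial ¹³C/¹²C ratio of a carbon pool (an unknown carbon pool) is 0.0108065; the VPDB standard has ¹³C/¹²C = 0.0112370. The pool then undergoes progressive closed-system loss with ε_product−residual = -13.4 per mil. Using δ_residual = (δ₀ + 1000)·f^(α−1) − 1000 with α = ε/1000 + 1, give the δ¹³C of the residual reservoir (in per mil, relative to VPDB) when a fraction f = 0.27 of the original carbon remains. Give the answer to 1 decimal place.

δ₀ = (0.0108065/0.0112370 − 1)×1000 = (0.961689 − 1)×1000 = -38.311 per mil
α − 1 = ε/1000 = -0.0134
f^(α−1) = 0.27^(-0.0134) = 1.017700
δ_res = (-38.311 + 1000) × 1.017700 − 1000 = 978.711 − 1000 = -21.29 per mil

-21.3 per mil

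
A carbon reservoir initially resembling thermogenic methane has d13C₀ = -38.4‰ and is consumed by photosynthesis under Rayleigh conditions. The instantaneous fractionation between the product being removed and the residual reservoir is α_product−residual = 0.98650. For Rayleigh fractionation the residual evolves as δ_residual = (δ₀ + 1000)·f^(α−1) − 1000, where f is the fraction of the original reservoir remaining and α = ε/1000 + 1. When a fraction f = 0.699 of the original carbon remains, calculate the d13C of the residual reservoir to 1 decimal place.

-33.7‰

Rayleigh residual: δ_res = (δ₀ + 1000)·f^(α−1) − 1000
α − 1 = -0.01350
f^(α−1) = 0.699^(-0.01350) = 1.004846
δ_res = (-38.4 + 1000) × 1.004846 − 1000 = 966.260 − 1000 = -33.74‰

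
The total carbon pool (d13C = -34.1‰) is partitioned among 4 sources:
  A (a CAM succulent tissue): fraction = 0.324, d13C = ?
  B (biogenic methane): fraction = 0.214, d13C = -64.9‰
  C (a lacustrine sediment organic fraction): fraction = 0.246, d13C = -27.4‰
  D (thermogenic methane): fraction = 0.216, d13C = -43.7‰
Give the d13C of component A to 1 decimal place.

-12.4‰

Isotope mass balance: δ_bulk = Σ fᵢ·δᵢ.
-34.1 = 0.324×δ_A + 0.214×(-64.9) + 0.246×(-27.4) + 0.216×(-43.7)
0.324·δ_A = -34.1 − (-30.068) = -4.032
δ_A = -4.032 / 0.324 = -12.44‰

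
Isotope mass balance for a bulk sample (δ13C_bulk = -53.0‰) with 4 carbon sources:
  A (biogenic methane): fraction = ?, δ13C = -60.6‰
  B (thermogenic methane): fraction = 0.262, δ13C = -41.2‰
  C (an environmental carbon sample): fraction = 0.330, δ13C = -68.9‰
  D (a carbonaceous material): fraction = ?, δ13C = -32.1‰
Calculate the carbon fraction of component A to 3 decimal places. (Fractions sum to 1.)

0.224

Let f_A and f_D be the unknown fractions; fractions sum to 1 so f_A + f_D = 0.408.
Mass balance: Σ fᵢ·δᵢ = δ_bulk ⇒ f_A·(-60.6) + f_D·(-32.1) = -53.0 − (-33.531) = -19.469
Substitute f_D = 0.408 − f_A:
f_A·(-60.6 − -32.1) = -19.469 − 0.408×(-32.1) = -6.372
f_A = -6.372 / -28.5 = 0.2236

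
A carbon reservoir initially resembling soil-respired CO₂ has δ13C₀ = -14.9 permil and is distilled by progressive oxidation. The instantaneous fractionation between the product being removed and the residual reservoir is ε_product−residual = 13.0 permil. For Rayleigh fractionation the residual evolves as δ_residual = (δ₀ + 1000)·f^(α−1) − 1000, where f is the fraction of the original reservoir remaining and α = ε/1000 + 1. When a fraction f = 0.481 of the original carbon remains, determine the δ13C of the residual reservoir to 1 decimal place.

-24.2 permil

Rayleigh residual: δ_res = (δ₀ + 1000)·f^(α−1) − 1000
α = ε/1000 + 1 = 1.01300, so α − 1 = 0.01300
f^(α−1) = 0.481^(0.01300) = 0.990531
δ_res = (-14.9 + 1000) × 0.990531 − 1000 = 975.772 − 1000 = -24.23 permil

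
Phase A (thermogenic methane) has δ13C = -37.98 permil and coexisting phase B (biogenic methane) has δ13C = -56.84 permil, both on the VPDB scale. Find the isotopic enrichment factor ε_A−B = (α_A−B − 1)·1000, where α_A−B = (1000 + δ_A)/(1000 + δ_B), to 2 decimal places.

α_A−B = (1000 + -37.98) / (1000 + -56.84) = 962.02 / 943.16 = 1.019997
ε_A−B = (1.019997 − 1) × 1000 = 19.997 permil
(The approximation ε ≈ δ_A − δ_B would give 18.86 permil.)

20.00 permil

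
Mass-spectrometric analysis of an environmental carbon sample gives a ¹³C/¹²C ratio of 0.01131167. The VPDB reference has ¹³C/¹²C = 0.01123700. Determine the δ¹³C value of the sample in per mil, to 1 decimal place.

δ¹³C = (R_sample / R_standard − 1) × 1000
R_sample / R_standard = 0.01131167 / 0.01123700 = 1.006645
δ¹³C = (1.006645 − 1) × 1000 = 6.65 per mil

6.6 per mil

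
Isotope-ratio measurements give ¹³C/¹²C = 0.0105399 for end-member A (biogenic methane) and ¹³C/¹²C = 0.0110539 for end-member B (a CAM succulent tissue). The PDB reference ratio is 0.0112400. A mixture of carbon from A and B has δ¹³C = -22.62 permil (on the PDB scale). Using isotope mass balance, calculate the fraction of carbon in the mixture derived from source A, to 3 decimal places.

0.133

δ_A = (0.0105399/0.0112400 − 1)×1000 = (0.937714 − 1)×1000 = -62.286 permil
δ_B = (0.0110539/0.0112400 − 1)×1000 = (0.983443 − 1)×1000 = -16.557 permil
f_A = (δ_mix − δ_B)/(δ_A − δ_B) = (-22.62 − (-16.557))/(-62.286 − (-16.557))
f_A = -6.063 / -45.730 = 0.1326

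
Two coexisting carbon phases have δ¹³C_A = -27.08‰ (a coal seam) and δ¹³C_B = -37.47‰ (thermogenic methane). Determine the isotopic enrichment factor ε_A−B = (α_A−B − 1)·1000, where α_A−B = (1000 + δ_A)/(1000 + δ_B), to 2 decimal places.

α_A−B = (1000 + -27.08) / (1000 + -37.47) = 972.92 / 962.53 = 1.010794
ε_A−B = (1.010794 − 1) × 1000 = 10.794‰
(The approximation ε ≈ δ_A − δ_B would give 10.39‰.)

10.79‰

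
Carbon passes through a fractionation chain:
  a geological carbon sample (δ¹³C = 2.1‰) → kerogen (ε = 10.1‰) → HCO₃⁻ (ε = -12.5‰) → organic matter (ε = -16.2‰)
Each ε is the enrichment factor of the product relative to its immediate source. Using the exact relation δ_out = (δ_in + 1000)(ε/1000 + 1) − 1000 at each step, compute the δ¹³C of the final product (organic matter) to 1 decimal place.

-16.6‰

step 1: δ = (2.10 + 1000)·(10.1/1000 + 1) − 1000 = 12.22‰
step 2: δ = (12.22 + 1000)·(-12.5/1000 + 1) − 1000 = -0.43‰
step 3: δ = (-0.43 + 1000)·(-16.2/1000 + 1) − 1000 = -16.62‰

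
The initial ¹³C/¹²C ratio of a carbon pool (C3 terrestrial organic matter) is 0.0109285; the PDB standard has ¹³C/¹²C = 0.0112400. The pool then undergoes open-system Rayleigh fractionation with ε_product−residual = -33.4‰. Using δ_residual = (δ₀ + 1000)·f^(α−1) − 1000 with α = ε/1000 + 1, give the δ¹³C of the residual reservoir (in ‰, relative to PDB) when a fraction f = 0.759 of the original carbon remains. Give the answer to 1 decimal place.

-18.7‰

δ₀ = (0.0109285/0.0112400 − 1)×1000 = (0.972286 − 1)×1000 = -27.714‰
α − 1 = ε/1000 = -0.0334
f^(α−1) = 0.759^(-0.0334) = 1.009253
δ_res = (-27.714 + 1000) × 1.009253 − 1000 = 981.283 − 1000 = -18.72‰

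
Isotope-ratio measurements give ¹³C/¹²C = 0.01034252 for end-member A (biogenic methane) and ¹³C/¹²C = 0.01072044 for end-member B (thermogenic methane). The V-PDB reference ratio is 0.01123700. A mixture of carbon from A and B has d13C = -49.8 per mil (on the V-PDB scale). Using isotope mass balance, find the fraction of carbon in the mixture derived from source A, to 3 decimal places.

δ_A = (0.01034252/0.01123700 − 1)×1000 = (0.920399 − 1)×1000 = -79.601 per mil
δ_B = (0.01072044/0.01123700 − 1)×1000 = (0.954030 − 1)×1000 = -45.970 per mil
f_A = (δ_mix − δ_B)/(δ_A − δ_B) = (-49.8 − (-45.970))/(-79.601 − (-45.970))
f_A = -3.830 / -33.632 = 0.1139

0.114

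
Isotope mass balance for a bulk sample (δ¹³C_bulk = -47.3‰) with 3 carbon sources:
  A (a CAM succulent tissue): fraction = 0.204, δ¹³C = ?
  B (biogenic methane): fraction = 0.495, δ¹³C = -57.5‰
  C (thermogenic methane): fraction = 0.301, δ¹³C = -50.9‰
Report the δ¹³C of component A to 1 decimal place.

-17.2‰

Isotope mass balance: δ_bulk = Σ fᵢ·δᵢ.
-47.3 = 0.204×δ_A + 0.495×(-57.5) + 0.301×(-50.9)
0.204·δ_A = -47.3 − (-43.783) = -3.517
δ_A = -3.517 / 0.204 = -17.24‰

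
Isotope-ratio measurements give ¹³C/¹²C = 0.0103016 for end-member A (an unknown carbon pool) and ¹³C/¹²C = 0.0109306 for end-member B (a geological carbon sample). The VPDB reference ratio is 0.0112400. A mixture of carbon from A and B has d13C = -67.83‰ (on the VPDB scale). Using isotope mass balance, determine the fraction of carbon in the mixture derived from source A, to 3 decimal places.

δ_A = (0.0103016/0.0112400 − 1)×1000 = (0.916512 − 1)×1000 = -83.488‰
δ_B = (0.0109306/0.0112400 − 1)×1000 = (0.972473 − 1)×1000 = -27.527‰
f_A = (δ_mix − δ_B)/(δ_A − δ_B) = (-67.83 − (-27.527))/(-83.488 − (-27.527))
f_A = -40.303 / -55.961 = 0.7202

0.720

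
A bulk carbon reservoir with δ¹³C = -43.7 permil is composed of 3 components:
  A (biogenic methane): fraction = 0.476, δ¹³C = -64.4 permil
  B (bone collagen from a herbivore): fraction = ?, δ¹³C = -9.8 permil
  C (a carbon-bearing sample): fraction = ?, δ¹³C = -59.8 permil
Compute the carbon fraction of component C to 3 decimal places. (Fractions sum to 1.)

0.158

Let f_C and f_B be the unknown fractions; fractions sum to 1 so f_C + f_B = 0.524.
Mass balance: Σ fᵢ·δᵢ = δ_bulk ⇒ f_C·(-59.8) + f_B·(-9.8) = -43.7 − (-30.654) = -13.046
Substitute f_B = 0.524 − f_C:
f_C·(-59.8 − -9.8) = -13.046 − 0.524×(-9.8) = -7.910
f_C = -7.910 / -50.0 = 0.1582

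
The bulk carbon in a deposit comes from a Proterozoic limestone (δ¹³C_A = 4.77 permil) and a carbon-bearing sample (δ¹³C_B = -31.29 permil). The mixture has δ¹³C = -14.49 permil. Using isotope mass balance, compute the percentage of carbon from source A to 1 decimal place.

46.6%

δ_mix = f_A·δ_A + (1 − f_A)·δ_B  ⇒  f_A = (δ_mix − δ_B)/(δ_A − δ_B)
f_A = (-14.49 − (-31.29)) / (4.77 − (-31.29))
f_A = 16.80 / 36.06 = 0.4659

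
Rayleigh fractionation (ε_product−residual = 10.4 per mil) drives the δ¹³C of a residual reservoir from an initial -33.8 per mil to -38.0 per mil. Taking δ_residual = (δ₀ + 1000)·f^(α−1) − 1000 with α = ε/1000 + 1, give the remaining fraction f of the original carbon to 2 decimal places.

α − 1 = ε/1000 = 0.0104
(δ_res + 1000)/(δ₀ + 1000) = (-38.0 + 1000)/(-33.8 + 1000) = 962.0/966.2 = 0.995653
f = 0.995653^(1/0.0104) = exp(ln(0.995653)/0.0104) = exp(-0.00436/0.0104)
f = exp(-0.4189) = 0.6578

0.66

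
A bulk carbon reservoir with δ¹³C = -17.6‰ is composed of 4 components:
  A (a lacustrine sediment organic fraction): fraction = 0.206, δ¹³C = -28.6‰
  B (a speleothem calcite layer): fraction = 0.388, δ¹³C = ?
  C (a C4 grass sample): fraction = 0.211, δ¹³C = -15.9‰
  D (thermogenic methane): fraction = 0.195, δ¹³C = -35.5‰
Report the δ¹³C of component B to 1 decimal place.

Isotope mass balance: δ_bulk = Σ fᵢ·δᵢ.
-17.6 = 0.206×(-28.6) + 0.388×δ_B + 0.211×(-15.9) + 0.195×(-35.5)
0.388·δ_B = -17.6 − (-16.169) = -1.431
δ_B = -1.431 / 0.388 = -3.69‰

-3.7‰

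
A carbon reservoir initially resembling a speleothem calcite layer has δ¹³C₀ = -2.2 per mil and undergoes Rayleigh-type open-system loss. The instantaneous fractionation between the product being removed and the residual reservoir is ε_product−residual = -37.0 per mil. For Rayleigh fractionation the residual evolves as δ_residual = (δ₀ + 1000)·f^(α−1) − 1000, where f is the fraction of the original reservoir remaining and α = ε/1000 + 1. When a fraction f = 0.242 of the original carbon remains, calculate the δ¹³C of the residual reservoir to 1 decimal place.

51.6 per mil

Rayleigh residual: δ_res = (δ₀ + 1000)·f^(α−1) − 1000
α = ε/1000 + 1 = 0.96300, so α − 1 = -0.03700
f^(α−1) = 0.242^(-0.03700) = 1.053899
δ_res = (-2.2 + 1000) × 1.053899 − 1000 = 1051.580 − 1000 = 51.58 per mil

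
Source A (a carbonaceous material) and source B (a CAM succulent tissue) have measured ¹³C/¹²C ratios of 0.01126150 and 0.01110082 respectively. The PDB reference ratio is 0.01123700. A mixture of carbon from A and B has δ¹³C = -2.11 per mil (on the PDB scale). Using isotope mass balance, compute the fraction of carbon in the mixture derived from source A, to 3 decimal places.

0.700

δ_A = (0.01126150/0.01123700 − 1)×1000 = (1.002180 − 1)×1000 = 2.180 per mil
δ_B = (0.01110082/0.01123700 − 1)×1000 = (0.987881 − 1)×1000 = -12.119 per mil
f_A = (δ_mix − δ_B)/(δ_A − δ_B) = (-2.11 − (-12.119))/(2.180 − (-12.119))
f_A = 10.009 / 14.299 = 0.7000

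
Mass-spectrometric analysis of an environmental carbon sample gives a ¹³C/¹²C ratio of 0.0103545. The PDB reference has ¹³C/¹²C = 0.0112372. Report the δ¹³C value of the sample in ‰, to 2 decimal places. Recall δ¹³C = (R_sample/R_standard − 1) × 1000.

δ¹³C = (R_sample / R_standard − 1) × 1000
R_sample / R_standard = 0.0103545 / 0.0112372 = 0.921448
δ¹³C = (0.921448 − 1) × 1000 = -78.552‰

-78.55‰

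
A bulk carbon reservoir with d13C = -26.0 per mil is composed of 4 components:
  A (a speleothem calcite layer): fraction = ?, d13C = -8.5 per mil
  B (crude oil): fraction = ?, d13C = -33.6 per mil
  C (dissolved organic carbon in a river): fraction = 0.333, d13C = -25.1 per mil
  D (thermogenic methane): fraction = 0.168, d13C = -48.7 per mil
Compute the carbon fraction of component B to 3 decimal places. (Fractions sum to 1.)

0.208

Let f_B and f_A be the unknown fractions; fractions sum to 1 so f_B + f_A = 0.499.
Mass balance: Σ fᵢ·δᵢ = δ_bulk ⇒ f_B·(-33.6) + f_A·(-8.5) = -26.0 − (-16.540) = -9.460
Substitute f_A = 0.499 − f_B:
f_B·(-33.6 − -8.5) = -9.460 − 0.499×(-8.5) = -5.219
f_B = -5.219 / -25.1 = 0.2079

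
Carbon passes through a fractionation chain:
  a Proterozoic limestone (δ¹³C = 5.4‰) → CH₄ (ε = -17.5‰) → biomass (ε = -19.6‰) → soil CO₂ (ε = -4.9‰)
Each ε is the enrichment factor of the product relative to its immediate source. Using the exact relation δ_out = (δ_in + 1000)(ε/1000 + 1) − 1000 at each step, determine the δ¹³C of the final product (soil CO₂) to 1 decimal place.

-36.3‰

step 1: δ = (5.40 + 1000)·(-17.5/1000 + 1) − 1000 = -12.19‰
step 2: δ = (-12.19 + 1000)·(-19.6/1000 + 1) − 1000 = -31.56‰
step 3: δ = (-31.56 + 1000)·(-4.9/1000 + 1) − 1000 = -36.30‰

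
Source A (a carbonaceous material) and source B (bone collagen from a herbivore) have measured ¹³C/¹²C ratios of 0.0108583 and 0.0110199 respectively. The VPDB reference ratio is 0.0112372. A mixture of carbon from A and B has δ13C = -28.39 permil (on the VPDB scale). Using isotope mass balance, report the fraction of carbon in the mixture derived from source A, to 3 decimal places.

δ_A = (0.0108583/0.0112372 − 1)×1000 = (0.966282 − 1)×1000 = -33.718 permil
δ_B = (0.0110199/0.0112372 − 1)×1000 = (0.980662 − 1)×1000 = -19.338 permil
f_A = (δ_mix − δ_B)/(δ_A − δ_B) = (-28.39 − (-19.338))/(-33.718 − (-19.338))
f_A = -9.052 / -14.381 = 0.6295

0.629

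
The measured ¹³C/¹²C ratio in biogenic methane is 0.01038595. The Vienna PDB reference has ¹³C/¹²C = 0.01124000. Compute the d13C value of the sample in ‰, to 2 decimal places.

-75.98‰

d13C = (R_sample / R_standard − 1) × 1000
R_sample / R_standard = 0.01038595 / 0.01124000 = 0.924017
d13C = (0.924017 − 1) × 1000 = -75.983‰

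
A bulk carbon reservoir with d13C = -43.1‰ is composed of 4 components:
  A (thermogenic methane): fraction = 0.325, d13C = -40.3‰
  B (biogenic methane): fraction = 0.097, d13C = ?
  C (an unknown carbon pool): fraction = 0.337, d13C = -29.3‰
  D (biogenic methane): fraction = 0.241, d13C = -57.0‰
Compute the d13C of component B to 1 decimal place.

Isotope mass balance: δ_bulk = Σ fᵢ·δᵢ.
-43.1 = 0.325×(-40.3) + 0.097×δ_B + 0.337×(-29.3) + 0.241×(-57.0)
0.097·δ_B = -43.1 − (-36.709) = -6.391
δ_B = -6.391 / 0.097 = -65.89‰

-65.9‰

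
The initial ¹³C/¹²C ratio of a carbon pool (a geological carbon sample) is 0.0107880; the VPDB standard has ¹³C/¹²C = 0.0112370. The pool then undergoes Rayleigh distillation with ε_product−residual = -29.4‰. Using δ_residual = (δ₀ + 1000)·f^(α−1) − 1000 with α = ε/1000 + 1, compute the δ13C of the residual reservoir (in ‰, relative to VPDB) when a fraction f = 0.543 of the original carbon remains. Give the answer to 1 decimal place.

-22.6‰

δ₀ = (0.0107880/0.0112370 − 1)×1000 = (0.960043 − 1)×1000 = -39.957‰
α − 1 = ε/1000 = -0.0294
f^(α−1) = 0.543^(-0.0294) = 1.018115
δ_res = (-39.957 + 1000) × 1.018115 − 1000 = 977.434 − 1000 = -22.57‰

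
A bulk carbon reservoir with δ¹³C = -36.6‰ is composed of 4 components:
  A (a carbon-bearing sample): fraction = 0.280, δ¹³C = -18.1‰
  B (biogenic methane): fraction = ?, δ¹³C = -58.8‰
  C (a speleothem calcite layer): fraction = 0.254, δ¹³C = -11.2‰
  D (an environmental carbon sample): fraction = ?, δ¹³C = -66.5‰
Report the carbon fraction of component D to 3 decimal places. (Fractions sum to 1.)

0.167

Let f_D and f_B be the unknown fractions; fractions sum to 1 so f_D + f_B = 0.466.
Mass balance: Σ fᵢ·δᵢ = δ_bulk ⇒ f_D·(-66.5) + f_B·(-58.8) = -36.6 − (-7.913) = -28.687
Substitute f_B = 0.466 − f_D:
f_D·(-66.5 − -58.8) = -28.687 − 0.466×(-58.8) = -1.286
f_D = -1.286 / -7.7 = 0.1671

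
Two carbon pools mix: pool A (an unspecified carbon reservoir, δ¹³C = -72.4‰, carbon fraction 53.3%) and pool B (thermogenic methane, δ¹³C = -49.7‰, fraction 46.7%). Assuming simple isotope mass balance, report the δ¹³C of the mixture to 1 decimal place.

δ_mix = f_A·δ_A + f_B·δ_B
δ_mix = 0.533 × (-72.4) + 0.467 × (-49.7)
δ_mix = -38.59 + -23.21 = -61.80‰

-61.8‰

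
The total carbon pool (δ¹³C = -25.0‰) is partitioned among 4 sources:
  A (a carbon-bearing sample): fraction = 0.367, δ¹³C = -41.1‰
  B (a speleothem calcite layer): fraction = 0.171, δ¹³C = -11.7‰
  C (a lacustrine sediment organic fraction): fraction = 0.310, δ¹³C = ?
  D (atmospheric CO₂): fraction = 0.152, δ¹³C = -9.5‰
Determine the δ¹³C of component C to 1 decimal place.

Isotope mass balance: δ_bulk = Σ fᵢ·δᵢ.
-25.0 = 0.367×(-41.1) + 0.171×(-11.7) + 0.310×δ_C + 0.152×(-9.5)
0.310·δ_C = -25.0 − (-18.528) = -6.472
δ_C = -6.472 / 0.310 = -20.88‰

-20.9‰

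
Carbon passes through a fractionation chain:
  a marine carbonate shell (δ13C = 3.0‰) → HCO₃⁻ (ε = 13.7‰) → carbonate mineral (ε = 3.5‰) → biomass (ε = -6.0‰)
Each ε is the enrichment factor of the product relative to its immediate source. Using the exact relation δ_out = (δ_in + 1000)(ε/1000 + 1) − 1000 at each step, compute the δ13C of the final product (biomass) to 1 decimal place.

14.2‰

step 1: δ = (3.00 + 1000)·(13.7/1000 + 1) − 1000 = 16.74‰
step 2: δ = (16.74 + 1000)·(3.5/1000 + 1) − 1000 = 20.30‰
step 3: δ = (20.30 + 1000)·(-6.0/1000 + 1) − 1000 = 14.18‰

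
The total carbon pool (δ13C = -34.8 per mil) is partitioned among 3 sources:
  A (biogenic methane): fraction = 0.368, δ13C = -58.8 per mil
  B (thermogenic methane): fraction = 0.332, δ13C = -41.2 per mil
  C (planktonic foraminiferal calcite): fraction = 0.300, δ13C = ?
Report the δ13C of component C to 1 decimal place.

1.7 per mil

Isotope mass balance: δ_bulk = Σ fᵢ·δᵢ.
-34.8 = 0.368×(-58.8) + 0.332×(-41.2) + 0.300×δ_C
0.300·δ_C = -34.8 − (-35.317) = 0.517
δ_C = 0.517 / 0.300 = 1.72 per mil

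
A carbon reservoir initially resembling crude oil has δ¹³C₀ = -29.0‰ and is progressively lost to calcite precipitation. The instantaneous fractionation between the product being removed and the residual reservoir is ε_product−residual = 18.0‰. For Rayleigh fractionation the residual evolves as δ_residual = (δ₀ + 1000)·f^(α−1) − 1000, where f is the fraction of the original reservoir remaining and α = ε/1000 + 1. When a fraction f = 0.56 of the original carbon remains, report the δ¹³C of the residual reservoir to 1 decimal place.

Rayleigh residual: δ_res = (δ₀ + 1000)·f^(α−1) − 1000
α = ε/1000 + 1 = 1.01800, so α − 1 = 0.01800
f^(α−1) = 0.56^(0.01800) = 0.989618
δ_res = (-29.0 + 1000) × 0.989618 − 1000 = 960.919 − 1000 = -39.08‰

-39.1‰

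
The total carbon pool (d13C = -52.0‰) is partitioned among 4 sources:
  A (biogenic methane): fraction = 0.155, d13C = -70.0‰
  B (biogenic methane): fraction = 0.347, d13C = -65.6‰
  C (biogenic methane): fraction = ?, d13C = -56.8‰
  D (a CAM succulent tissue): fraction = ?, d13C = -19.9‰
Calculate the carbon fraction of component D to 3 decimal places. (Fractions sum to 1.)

Let f_D and f_C be the unknown fractions; fractions sum to 1 so f_D + f_C = 0.498.
Mass balance: Σ fᵢ·δᵢ = δ_bulk ⇒ f_D·(-19.9) + f_C·(-56.8) = -52.0 − (-33.613) = -18.387
Substitute f_C = 0.498 − f_D:
f_D·(-19.9 − -56.8) = -18.387 − 0.498×(-56.8) = 9.900
f_D = 9.900 / 36.9 = 0.2683

0.268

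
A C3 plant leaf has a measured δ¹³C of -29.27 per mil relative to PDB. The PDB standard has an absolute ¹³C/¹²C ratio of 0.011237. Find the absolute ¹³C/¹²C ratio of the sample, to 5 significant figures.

0.010908

R_sample = R_standard × (δ¹³C/1000 + 1)
R_sample = 0.011237 × (-29.27/1000 + 1) = 0.011237 × 0.970730
R_sample = 0.0109081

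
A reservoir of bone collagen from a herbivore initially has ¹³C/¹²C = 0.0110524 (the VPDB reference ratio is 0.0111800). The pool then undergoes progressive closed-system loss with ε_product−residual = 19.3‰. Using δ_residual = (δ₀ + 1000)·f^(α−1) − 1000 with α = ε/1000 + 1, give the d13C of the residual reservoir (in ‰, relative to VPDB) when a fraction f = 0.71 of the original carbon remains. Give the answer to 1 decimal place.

-17.9‰

δ₀ = (0.0110524/0.0111800 − 1)×1000 = (0.988587 − 1)×1000 = -11.413‰
α − 1 = ε/1000 = 0.0193
f^(α−1) = 0.71^(0.0193) = 0.993412
δ_res = (-11.413 + 1000) × 0.993412 − 1000 = 982.074 − 1000 = -17.93‰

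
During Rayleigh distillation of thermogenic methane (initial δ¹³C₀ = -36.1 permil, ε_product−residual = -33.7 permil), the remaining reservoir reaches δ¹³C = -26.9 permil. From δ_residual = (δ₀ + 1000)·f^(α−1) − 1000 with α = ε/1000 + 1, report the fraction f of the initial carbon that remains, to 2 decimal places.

α − 1 = ε/1000 = -0.0337
(δ_res + 1000)/(δ₀ + 1000) = (-26.9 + 1000)/(-36.1 + 1000) = 973.1/963.9 = 1.009545
f = 1.009545^(1/-0.0337) = exp(ln(1.009545)/-0.0337) = exp(0.00950/-0.0337)
f = exp(-0.2819) = 0.7544

0.75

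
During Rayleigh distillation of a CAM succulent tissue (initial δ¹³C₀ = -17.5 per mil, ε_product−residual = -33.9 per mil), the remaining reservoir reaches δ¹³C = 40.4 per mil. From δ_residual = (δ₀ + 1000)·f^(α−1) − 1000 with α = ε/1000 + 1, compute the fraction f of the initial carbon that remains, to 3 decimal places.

α − 1 = ε/1000 = -0.0339
(δ_res + 1000)/(δ₀ + 1000) = (40.4 + 1000)/(-17.5 + 1000) = 1040.4/982.5 = 1.058931
f = 1.058931^(1/-0.0339) = exp(ln(1.058931)/-0.0339) = exp(0.05726/-0.0339)
f = exp(-1.6891) = 0.1847

0.185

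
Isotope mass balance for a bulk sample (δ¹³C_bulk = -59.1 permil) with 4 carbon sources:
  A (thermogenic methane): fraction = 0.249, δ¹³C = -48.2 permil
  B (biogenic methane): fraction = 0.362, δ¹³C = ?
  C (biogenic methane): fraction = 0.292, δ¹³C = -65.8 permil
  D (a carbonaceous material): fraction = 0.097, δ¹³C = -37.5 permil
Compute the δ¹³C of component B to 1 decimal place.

-67.0 permil

Isotope mass balance: δ_bulk = Σ fᵢ·δᵢ.
-59.1 = 0.249×(-48.2) + 0.362×δ_B + 0.292×(-65.8) + 0.097×(-37.5)
0.362·δ_B = -59.1 − (-34.853) = -24.247
δ_B = -24.247 / 0.362 = -66.98 permil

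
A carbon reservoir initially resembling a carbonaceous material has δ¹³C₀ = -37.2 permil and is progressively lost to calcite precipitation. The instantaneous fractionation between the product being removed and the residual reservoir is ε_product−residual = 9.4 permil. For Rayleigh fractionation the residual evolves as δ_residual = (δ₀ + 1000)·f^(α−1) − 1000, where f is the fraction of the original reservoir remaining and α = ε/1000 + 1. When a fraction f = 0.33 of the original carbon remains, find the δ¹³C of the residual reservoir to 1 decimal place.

Rayleigh residual: δ_res = (δ₀ + 1000)·f^(α−1) − 1000
α = ε/1000 + 1 = 1.00940, so α − 1 = 0.00940
f^(α−1) = 0.33^(0.00940) = 0.989633
δ_res = (-37.2 + 1000) × 0.989633 − 1000 = 952.818 − 1000 = -47.18 permil

-47.2 permil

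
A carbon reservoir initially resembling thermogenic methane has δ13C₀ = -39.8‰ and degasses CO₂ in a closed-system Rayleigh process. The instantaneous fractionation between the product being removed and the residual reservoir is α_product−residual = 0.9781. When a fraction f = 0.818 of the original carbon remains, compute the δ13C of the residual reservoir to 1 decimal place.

Rayleigh residual: δ_res = (δ₀ + 1000)·f^(α−1) − 1000
α − 1 = -0.02190
f^(α−1) = 0.818^(-0.02190) = 1.004409
δ_res = (-39.8 + 1000) × 1.004409 − 1000 = 964.434 − 1000 = -35.57‰

-35.6‰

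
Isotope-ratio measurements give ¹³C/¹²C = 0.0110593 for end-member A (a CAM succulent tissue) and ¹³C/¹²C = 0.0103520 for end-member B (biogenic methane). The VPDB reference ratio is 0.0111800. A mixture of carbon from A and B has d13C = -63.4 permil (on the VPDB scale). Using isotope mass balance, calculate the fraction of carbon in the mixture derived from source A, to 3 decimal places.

0.169

δ_A = (0.0110593/0.0111800 − 1)×1000 = (0.989204 − 1)×1000 = -10.796 permil
δ_B = (0.0103520/0.0111800 − 1)×1000 = (0.925939 − 1)×1000 = -74.061 permil
f_A = (δ_mix − δ_B)/(δ_A − δ_B) = (-63.4 − (-74.061))/(-10.796 − (-74.061))
f_A = 10.661 / 63.265 = 0.1685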